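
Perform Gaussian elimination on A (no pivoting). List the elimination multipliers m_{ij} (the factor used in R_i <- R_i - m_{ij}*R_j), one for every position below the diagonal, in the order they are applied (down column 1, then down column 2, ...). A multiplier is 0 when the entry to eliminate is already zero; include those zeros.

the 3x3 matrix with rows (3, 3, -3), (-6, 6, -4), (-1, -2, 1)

Forward elimination:
R2 <- R2 - (-2)*R1:  [   0   12  -10 ]
R3 <- R3 - (-1/3)*R1:  [  0  -1   0 ]
R3 <- R3 - (-1/12)*R2:  [    0     0  -5/6 ]
Multipliers (in order of application): m_{21} = -2, m_{31} = -1/3, m_{32} = -1/12

multipliers: -2, -1/3, -1/12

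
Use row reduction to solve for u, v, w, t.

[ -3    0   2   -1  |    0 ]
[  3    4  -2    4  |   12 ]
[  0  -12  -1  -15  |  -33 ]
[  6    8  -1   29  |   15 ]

Forward elimination on [A|b]:
R2 <- R2 - (-1)*R1:  [  0   4   0   3  12 ]
R4 <- R4 - (-2)*R1:  [  0   8   3  27  15 ]
R3 <- R3 - (-3)*R2:  [  0   0  -1  -6   3 ]
R4 <- R4 - (2)*R2:  [  0   0   3  21  -9 ]
R4 <- R4 - (-3)*R3:  [ 0  0  0  3  0 ]
Row echelon form:
[ -3  0   2  -1  |   0 ]
[  0  4   0   3  |  12 ]
[  0  0  -1  -6  |   3 ]
[  0  0   0   3  |   0 ]
Back-substitution:
t = (0) / 3 = 0
w = (3 - (-6)*(0)) / -1 = -3
v = (12 - (3)*(0)) / 4 = 3
u = (0 - (2)*(-3) - (-1)*(0)) / -3 = -2

(-2, 3, -3, 0)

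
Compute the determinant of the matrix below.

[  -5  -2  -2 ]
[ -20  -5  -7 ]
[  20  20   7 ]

Forward elimination:
R2 <- R2 - (4)*R1:  [ 0  3  1 ]
R3 <- R3 - (-4)*R1:  [  0  12  -1 ]
R3 <- R3 - (4)*R2:  [  0   0  -5 ]
Upper-triangular form:
[ -5  -2  -2 ]
[  0   3   1 ]
[  0   0  -5 ]
det(A) = (-1)^0 * (-5) * (3) * (-5) = 75  (0 row swaps -> sign +1)

det(A) = 75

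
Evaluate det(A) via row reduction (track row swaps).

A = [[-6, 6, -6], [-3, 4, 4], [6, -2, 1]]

det(A) = 198

Forward elimination:
R2 <- R2 - (1/2)*R1:  [ 0  1  7 ]
R3 <- R3 - (-1)*R1:  [  0   4  -5 ]
R3 <- R3 - (4)*R2:  [   0    0  -33 ]
Upper-triangular form:
[ -6  6   -6 ]
[  0  1    7 ]
[  0  0  -33 ]
det(A) = (-1)^0 * (-6) * (1) * (-33) = 198  (0 row swaps -> sign +1)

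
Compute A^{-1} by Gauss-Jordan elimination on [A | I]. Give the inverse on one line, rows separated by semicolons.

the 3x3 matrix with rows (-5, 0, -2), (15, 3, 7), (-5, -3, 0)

inverse = [-7/15 -2/15 -2/15; 7/9 2/9 -1/9; 2/3 1/3 1/3]

Gauss-Jordan on [A | I]:
R1 <- (1/-5)*R1:  [    1     0   2/5  |  -1/5     0     0 ]
R2 <- R2 - (15)*R1:  [ 0  3  1  |  3  1  0 ]
R3 <- R3 - (-5)*R1:  [  0  -3   2  |  -1   0   1 ]
R2 <- (1/3)*R2:  [   0    1  1/3  |    1  1/3    0 ]
R3 <- R3 - (-3)*R2:  [ 0  0  3  |  2  1  1 ]
R3 <- (1/3)*R3:  [   0    0    1  |  2/3  1/3  1/3 ]
R1 <- R1 - (2/5)*R3:  [     1      0      0  |  -7/15  -2/15  -2/15 ]
R2 <- R2 - (1/3)*R3:  [    0     1     0  |   7/9   2/9  -1/9 ]
Right block of [I | A^{-1}] is the inverse:
[ -7/15  -2/15  -2/15 ]
[   7/9    2/9   -1/9 ]
[   2/3    1/3    1/3 ]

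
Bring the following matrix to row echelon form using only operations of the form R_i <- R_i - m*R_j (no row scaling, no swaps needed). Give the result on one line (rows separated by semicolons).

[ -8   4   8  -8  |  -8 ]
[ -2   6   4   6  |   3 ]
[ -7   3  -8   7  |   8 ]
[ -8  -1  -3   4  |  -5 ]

REF = [-8 4 8 -8 -8; 0 5 2 8 5; 0 0 -74/5 74/5 31/2; 0 0 0 11 -211/148]

Forward elimination:
R2 <- R2 - (1/4)*R1:  [ 0  5  2  8  5 ]
R3 <- R3 - (7/8)*R1:  [    0  -1/2   -15    14    15 ]
R4 <- R4 - (1)*R1:  [   0   -5  -11   12    3 ]
R3 <- R3 - (-1/10)*R2:  [     0      0  -74/5   74/5   31/2 ]
R4 <- R4 - (-1)*R2:  [  0   0  -9  20   8 ]
R4 <- R4 - (45/74)*R3:  [        0         0         0        11  -211/148 ]
Row echelon form:
[ -8  4      8    -8  |        -8 ]
[  0  5      2     8  |         5 ]
[  0  0  -74/5  74/5  |      31/2 ]
[  0  0      0    11  |  -211/148 ]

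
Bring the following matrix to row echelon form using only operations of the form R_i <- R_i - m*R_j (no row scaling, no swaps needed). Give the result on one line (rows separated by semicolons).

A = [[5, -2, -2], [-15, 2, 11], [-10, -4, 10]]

Forward elimination:
R2 <- R2 - (-3)*R1:  [  0  -4   5 ]
R3 <- R3 - (-2)*R1:  [  0  -8   6 ]
R3 <- R3 - (2)*R2:  [  0   0  -4 ]
Row echelon form:
[ 5  -2  -2 ]
[ 0  -4   5 ]
[ 0   0  -4 ]

REF = [5 -2 -2; 0 -4 5; 0 0 -4]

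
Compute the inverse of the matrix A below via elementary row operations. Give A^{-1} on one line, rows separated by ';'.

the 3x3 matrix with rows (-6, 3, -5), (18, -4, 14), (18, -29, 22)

inverse = [-53/15 -79/90 -11/45; 8/5 7/15 1/15; 5 4/3 1/3]

Gauss-Jordan on [A | I]:
R1 <- (1/-6)*R1:  [    1  -1/2   5/6  |  -1/6     0     0 ]
R2 <- R2 - (18)*R1:  [  0   5  -1  |   3   1   0 ]
R3 <- R3 - (18)*R1:  [   0  -20    7  |    3    0    1 ]
R2 <- (1/5)*R2:  [    0     1  -1/5  |   3/5   1/5     0 ]
R1 <- R1 - (-1/2)*R2:  [     1      0  11/15  |   2/15   1/10      0 ]
R3 <- R3 - (-20)*R2:  [  0   0   3  |  15   4   1 ]
R3 <- (1/3)*R3:  [   0    0    1  |    5  4/3  1/3 ]
R1 <- R1 - (11/15)*R3:  [      1       0       0  |  -53/15  -79/90  -11/45 ]
R2 <- R2 - (-1/5)*R3:  [    0     1     0  |   8/5  7/15  1/15 ]
Right block of [I | A^{-1}] is the inverse:
[ -53/15  -79/90  -11/45 ]
[    8/5    7/15    1/15 ]
[      5     4/3     1/3 ]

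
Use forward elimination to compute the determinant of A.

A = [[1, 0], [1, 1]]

det(A) = 1

Forward elimination:
R2 <- R2 - (1)*R1:  [ 0  1 ]
Upper-triangular form:
[ 1  0 ]
[ 0  1 ]
det(A) = (-1)^0 * (1) * (1) = 1  (0 row swaps -> sign +1)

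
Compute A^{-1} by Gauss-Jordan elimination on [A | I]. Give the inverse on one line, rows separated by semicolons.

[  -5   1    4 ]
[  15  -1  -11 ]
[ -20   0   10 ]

Gauss-Jordan on [A | I]:
R1 <- (1/-5)*R1:  [    1  -1/5  -4/5  |  -1/5     0     0 ]
R2 <- R2 - (15)*R1:  [ 0  2  1  |  3  1  0 ]
R3 <- R3 - (-20)*R1:  [  0  -4  -6  |  -4   0   1 ]
R2 <- (1/2)*R2:  [   0    1  1/2  |  3/2  1/2    0 ]
R1 <- R1 - (-1/5)*R2:  [     1      0  -7/10  |   1/10   1/10      0 ]
R3 <- R3 - (-4)*R2:  [  0   0  -4  |   2   2   1 ]
R3 <- (1/-4)*R3:  [    0     0     1  |  -1/2  -1/2  -1/4 ]
R1 <- R1 - (-7/10)*R3:  [     1      0      0  |   -1/4   -1/4  -7/40 ]
R2 <- R2 - (1/2)*R3:  [   0    1    0  |  7/4  3/4  1/8 ]
Right block of [I | A^{-1}] is the inverse:
[ -1/4  -1/4  -7/40 ]
[  7/4   3/4    1/8 ]
[ -1/2  -1/2   -1/4 ]

inverse = [-1/4 -1/4 -7/40; 7/4 3/4 1/8; -1/2 -1/2 -1/4]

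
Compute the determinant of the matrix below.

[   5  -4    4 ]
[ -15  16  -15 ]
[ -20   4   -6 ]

Forward elimination:
R2 <- R2 - (-3)*R1:  [  0   4  -3 ]
R3 <- R3 - (-4)*R1:  [   0  -12   10 ]
R3 <- R3 - (-3)*R2:  [ 0  0  1 ]
Upper-triangular form:
[ 5  -4   4 ]
[ 0   4  -3 ]
[ 0   0   1 ]
det(A) = (-1)^0 * (5) * (4) * (1) = 20  (0 row swaps -> sign +1)

det(A) = 20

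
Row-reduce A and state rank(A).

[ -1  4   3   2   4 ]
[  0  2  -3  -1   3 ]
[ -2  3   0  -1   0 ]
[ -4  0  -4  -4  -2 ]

rank(A) = 4

Row reduction:
R3 <- R3 - (2)*R1:  [  0  -5  -6  -5  -8 ]
R4 <- R4 - (4)*R1:  [   0  -16  -16  -12  -18 ]
R3 <- R3 - (-5/2)*R2:  [     0      0  -27/2  -15/2   -1/2 ]
R4 <- R4 - (-8)*R2:  [   0    0  -40  -20    6 ]
R4 <- R4 - (80/27)*R3:  [      0       0       0    20/9  202/27 ]
Row echelon form:
[ -1  4      3      2       4 ]
[  0  2     -3     -1       3 ]
[  0  0  -27/2  -15/2    -1/2 ]
[  0  0      0   20/9  202/27 ]
Nonzero rows / pivot columns: 4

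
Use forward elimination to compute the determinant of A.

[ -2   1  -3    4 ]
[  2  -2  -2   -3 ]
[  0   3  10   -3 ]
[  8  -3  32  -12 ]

Forward elimination:
R2 <- R2 - (-1)*R1:  [  0  -1  -5   1 ]
R4 <- R4 - (-4)*R1:  [  0   1  20   4 ]
R3 <- R3 - (-3)*R2:  [  0   0  -5   0 ]
R4 <- R4 - (-1)*R2:  [  0   0  15   5 ]
R4 <- R4 - (-3)*R3:  [ 0  0  0  5 ]
Upper-triangular form:
[ -2   1  -3  4 ]
[  0  -1  -5  1 ]
[  0   0  -5  0 ]
[  0   0   0  5 ]
det(A) = (-1)^0 * (-2) * (-1) * (-5) * (5) = -50  (0 row swaps -> sign +1)

det(A) = -50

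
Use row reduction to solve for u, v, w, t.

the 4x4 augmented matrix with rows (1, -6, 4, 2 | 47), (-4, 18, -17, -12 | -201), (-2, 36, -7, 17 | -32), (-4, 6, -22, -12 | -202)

Forward elimination on [A|b]:
R2 <- R2 - (-4)*R1:  [   0   -6   -1   -4  -13 ]
R3 <- R3 - (-2)*R1:  [  0  24   1  21  62 ]
R4 <- R4 - (-4)*R1:  [   0  -18   -6   -4  -14 ]
R3 <- R3 - (-4)*R2:  [  0   0  -3   5  10 ]
R4 <- R4 - (3)*R2:  [  0   0  -3   8  25 ]
R4 <- R4 - (1)*R3:  [  0   0   0   3  15 ]
Row echelon form:
[ 1  -6   4   2  |   47 ]
[ 0  -6  -1  -4  |  -13 ]
[ 0   0  -3   5  |   10 ]
[ 0   0   0   3  |   15 ]
Back-substitution:
t = (15) / 3 = 5
w = (10 - (5)*(5)) / -3 = 5
v = (-13 - (-1)*(5) - (-4)*(5)) / -6 = -2
u = (47 - (-6)*(-2) - (4)*(5) - (2)*(5)) / 1 = 5

(5, -2, 5, 5)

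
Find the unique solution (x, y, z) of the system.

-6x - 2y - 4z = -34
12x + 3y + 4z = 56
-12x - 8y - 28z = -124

Forward elimination on [A|b]:
R2 <- R2 - (-2)*R1:  [   0   -1   -4  -12 ]
R3 <- R3 - (2)*R1:  [   0   -4  -20  -56 ]
R3 <- R3 - (4)*R2:  [  0   0  -4  -8 ]
Row echelon form:
[ -6  -2  -4  |  -34 ]
[  0  -1  -4  |  -12 ]
[  0   0  -4  |   -8 ]
Back-substitution:
z = (-8) / -4 = 2
y = (-12 - (-4)*(2)) / -1 = 4
x = (-34 - (-2)*(4) - (-4)*(2)) / -6 = 3

(3, 4, 2)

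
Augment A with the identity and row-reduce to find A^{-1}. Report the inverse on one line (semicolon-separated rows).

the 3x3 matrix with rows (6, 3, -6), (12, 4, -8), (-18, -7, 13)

Gauss-Jordan on [A | I]:
R1 <- (1/6)*R1:  [   1  1/2   -1  |  1/6    0    0 ]
R2 <- R2 - (12)*R1:  [  0  -2   4  |  -2   1   0 ]
R3 <- R3 - (-18)*R1:  [  0   2  -5  |   3   0   1 ]
R2 <- (1/-2)*R2:  [    0     1    -2  |     1  -1/2     0 ]
R1 <- R1 - (1/2)*R2:  [    1     0     0  |  -1/3   1/4     0 ]
R3 <- R3 - (2)*R2:  [  0   0  -1  |   1   1   1 ]
R3 <- (1/-1)*R3:  [  0   0   1  |  -1  -1  -1 ]
R2 <- R2 - (-2)*R3:  [    0     1     0  |    -1  -5/2    -2 ]
Right block of [I | A^{-1}] is the inverse:
[ -1/3   1/4   0 ]
[   -1  -5/2  -2 ]
[   -1    -1  -1 ]

inverse = [-1/3 1/4 0; -1 -5/2 -2; -1 -1 -1]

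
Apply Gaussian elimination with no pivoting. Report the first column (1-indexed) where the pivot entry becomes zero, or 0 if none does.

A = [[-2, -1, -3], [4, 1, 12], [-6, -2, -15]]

Naive forward elimination:
R2 <- R2 - (-2)*R1:  [  0  -1   6 ]
R3 <- R3 - (3)*R1:  [  0   1  -6 ]
R3 <- R3 - (-1)*R2:  [ 0  0  0 ]
Matrix at this point:
[ -2  -1  -3 ]
[  0  -1   6 ]
[  0   0   0 ]
Pivot entry (3,3) in the last row is zero and there are no rows below to swap with -> zero pivot in column 3 (A is singular).

first zero-pivot column = 3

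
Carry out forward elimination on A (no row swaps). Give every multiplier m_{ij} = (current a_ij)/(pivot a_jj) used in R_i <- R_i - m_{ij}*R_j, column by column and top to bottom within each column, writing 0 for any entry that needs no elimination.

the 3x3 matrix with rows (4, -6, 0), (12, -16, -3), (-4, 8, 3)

multipliers: 3, -1, 1

Forward elimination:
R2 <- R2 - (3)*R1:  [  0   2  -3 ]
R3 <- R3 - (-1)*R1:  [ 0  2  3 ]
R3 <- R3 - (1)*R2:  [ 0  0  6 ]
Multipliers (in order of application): m_{21} = 3, m_{31} = -1, m_{32} = 1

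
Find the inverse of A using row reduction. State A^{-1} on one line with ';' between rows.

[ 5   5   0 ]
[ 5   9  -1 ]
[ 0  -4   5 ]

Gauss-Jordan on [A | I]:
R1 <- (1/5)*R1:  [   1    1    0  |  1/5    0    0 ]
R2 <- R2 - (5)*R1:  [  0   4  -1  |  -1   1   0 ]
R2 <- (1/4)*R2:  [    0     1  -1/4  |  -1/4   1/4     0 ]
R1 <- R1 - (1)*R2:  [    1     0   1/4  |  9/20  -1/4     0 ]
R3 <- R3 - (-4)*R2:  [  0   0   4  |  -1   1   1 ]
R3 <- (1/4)*R3:  [    0     0     1  |  -1/4   1/4   1/4 ]
R1 <- R1 - (1/4)*R3:  [     1      0      0  |  41/80  -5/16  -1/16 ]
R2 <- R2 - (-1/4)*R3:  [     0      1      0  |  -5/16   5/16   1/16 ]
Right block of [I | A^{-1}] is the inverse:
[ 41/80  -5/16  -1/16 ]
[ -5/16   5/16   1/16 ]
[  -1/4    1/4    1/4 ]

inverse = [41/80 -5/16 -1/16; -5/16 5/16 1/16; -1/4 1/4 1/4]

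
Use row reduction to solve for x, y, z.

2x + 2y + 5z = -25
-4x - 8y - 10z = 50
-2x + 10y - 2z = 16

(-5, 0, -3)

Forward elimination on [A|b]:
R2 <- R2 - (-2)*R1:  [  0  -4   0   0 ]
R3 <- R3 - (-1)*R1:  [  0  12   3  -9 ]
R3 <- R3 - (-3)*R2:  [  0   0   3  -9 ]
Row echelon form:
[ 2   2  5  |  -25 ]
[ 0  -4  0  |    0 ]
[ 0   0  3  |   -9 ]
Back-substitution:
z = (-9) / 3 = -3
y = (0) / -4 = 0
x = (-25 - (2)*(0) - (5)*(-3)) / 2 = -5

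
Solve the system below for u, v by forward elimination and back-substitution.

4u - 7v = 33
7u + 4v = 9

(3, -3)

Forward elimination on [A|b]:
R2 <- R2 - (7/4)*R1:  [      0    65/4  -195/4 ]
Row echelon form:
[ 4    -7  |      33 ]
[ 0  65/4  |  -195/4 ]
Back-substitution:
v = (-195/4) / (65/4) = -3
u = (33 - (-7)*(-3)) / 4 = 3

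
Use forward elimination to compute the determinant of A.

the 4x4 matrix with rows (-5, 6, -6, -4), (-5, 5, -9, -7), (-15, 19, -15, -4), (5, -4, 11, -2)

det(A) = 25

Forward elimination:
R2 <- R2 - (1)*R1:  [  0  -1  -3  -3 ]
R3 <- R3 - (3)*R1:  [ 0  1  3  8 ]
R4 <- R4 - (-1)*R1:  [  0   2   5  -6 ]
R3 <- R3 - (-1)*R2:  [ 0  0  0  5 ]
R4 <- R4 - (-2)*R2:  [   0    0   -1  -12 ]
R3 <-> R4   (pivot in column 3 was zero)
[ -5   6  -6   -4 ]
[  0  -1  -3   -3 ]
[  0   0  -1  -12 ]
[  0   0   0    5 ]
Upper-triangular form:
[ -5   6  -6   -4 ]
[  0  -1  -3   -3 ]
[  0   0  -1  -12 ]
[  0   0   0    5 ]
det(A) = (-1)^1 * (-5) * (-1) * (-1) * (5) = 25  (1 row swap -> sign -1)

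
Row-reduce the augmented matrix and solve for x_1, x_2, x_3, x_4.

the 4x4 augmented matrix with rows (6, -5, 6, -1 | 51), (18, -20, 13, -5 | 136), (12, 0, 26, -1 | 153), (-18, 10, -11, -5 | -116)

Forward elimination on [A|b]:
R2 <- R2 - (3)*R1:  [   0   -5   -5   -2  -17 ]
R3 <- R3 - (2)*R1:  [  0  10  14   1  51 ]
R4 <- R4 - (-3)*R1:  [  0  -5   7  -8  37 ]
R3 <- R3 - (-2)*R2:  [  0   0   4  -3  17 ]
R4 <- R4 - (1)*R2:  [  0   0  12  -6  54 ]
R4 <- R4 - (3)*R3:  [ 0  0  0  3  3 ]
Row echelon form:
[ 6  -5   6  -1  |   51 ]
[ 0  -5  -5  -2  |  -17 ]
[ 0   0   4  -3  |   17 ]
[ 0   0   0   3  |    3 ]
Back-substitution:
x_4 = (3) / 3 = 1
x_3 = (17 - (-3)*(1)) / 4 = 5
x_2 = (-17 - (-5)*(5) - (-2)*(1)) / -5 = -2
x_1 = (51 - (-5)*(-2) - (6)*(5) - (-1)*(1)) / 6 = 2

(2, -2, 5, 1)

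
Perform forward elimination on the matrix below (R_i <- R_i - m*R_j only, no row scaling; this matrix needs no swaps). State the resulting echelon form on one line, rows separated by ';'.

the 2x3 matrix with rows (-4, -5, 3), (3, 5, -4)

Forward elimination:
R2 <- R2 - (-3/4)*R1:  [    0   5/4  -7/4 ]
Row echelon form:
[ -4   -5     3 ]
[  0  5/4  -7/4 ]

REF = [-4 -5 3; 0 5/4 -7/4]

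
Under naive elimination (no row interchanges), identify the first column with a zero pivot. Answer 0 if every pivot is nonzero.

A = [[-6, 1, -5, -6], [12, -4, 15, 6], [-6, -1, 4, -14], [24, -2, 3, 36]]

Naive forward elimination:
R2 <- R2 - (-2)*R1:  [  0  -2   5  -6 ]
R3 <- R3 - (1)*R1:  [  0  -2   9  -8 ]
R4 <- R4 - (-4)*R1:  [   0    2  -17   12 ]
R3 <- R3 - (1)*R2:  [  0   0   4  -2 ]
R4 <- R4 - (-1)*R2:  [   0    0  -12    6 ]
R4 <- R4 - (-3)*R3:  [ 0  0  0  0 ]
Matrix at this point:
[ -6   1  -5  -6 ]
[  0  -2   5  -6 ]
[  0   0   4  -2 ]
[  0   0   0   0 ]
Pivot entry (4,4) in the last row is zero and there are no rows below to swap with -> zero pivot in column 4 (A is singular).

first zero-pivot column = 4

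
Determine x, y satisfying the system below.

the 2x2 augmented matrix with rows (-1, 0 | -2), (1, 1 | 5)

(2, 3)

Forward elimination on [A|b]:
R2 <- R2 - (-1)*R1:  [ 0  1  3 ]
Row echelon form:
[ -1  0  |  -2 ]
[  0  1  |   3 ]
Back-substitution:
y = (3) / 1 = 3
x = (-2) / -1 = 2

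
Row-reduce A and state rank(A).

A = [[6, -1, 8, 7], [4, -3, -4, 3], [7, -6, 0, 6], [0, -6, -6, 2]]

Row reduction:
R2 <- R2 - (2/3)*R1:  [     0   -7/3  -28/3   -5/3 ]
R3 <- R3 - (7/6)*R1:  [     0  -29/6  -28/3  -13/6 ]
R3 <- R3 - (29/14)*R2:  [   0    0   10  9/7 ]
R4 <- R4 - (18/7)*R2:  [    0     0    18  44/7 ]
R4 <- R4 - (9/5)*R3:  [      0       0       0  139/35 ]
Row echelon form:
[ 6    -1      8       7 ]
[ 0  -7/3  -28/3    -5/3 ]
[ 0     0     10     9/7 ]
[ 0     0      0  139/35 ]
Nonzero rows / pivot columns: 4

rank(A) = 4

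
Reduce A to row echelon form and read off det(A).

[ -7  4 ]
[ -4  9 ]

Forward elimination:
R2 <- R2 - (4/7)*R1:  [    0  47/7 ]
Upper-triangular form:
[ -7     4 ]
[  0  47/7 ]
det(A) = (-1)^0 * (-7) * (47/7) = -47  (0 row swaps -> sign +1)

det(A) = -47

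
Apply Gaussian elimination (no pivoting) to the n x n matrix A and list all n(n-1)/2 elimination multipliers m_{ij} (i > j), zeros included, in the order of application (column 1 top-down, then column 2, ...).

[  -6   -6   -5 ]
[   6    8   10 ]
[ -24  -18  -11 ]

Forward elimination:
R2 <- R2 - (-1)*R1:  [ 0  2  5 ]
R3 <- R3 - (4)*R1:  [ 0  6  9 ]
R3 <- R3 - (3)*R2:  [  0   0  -6 ]
Multipliers (in order of application): m_{21} = -1, m_{31} = 4, m_{32} = 3

multipliers: -1, 4, 3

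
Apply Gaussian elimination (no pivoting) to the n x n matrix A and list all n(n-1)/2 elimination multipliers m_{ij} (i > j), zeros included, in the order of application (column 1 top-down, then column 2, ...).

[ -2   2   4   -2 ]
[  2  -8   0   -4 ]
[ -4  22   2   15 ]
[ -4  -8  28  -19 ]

Forward elimination:
R2 <- R2 - (-1)*R1:  [  0  -6   4  -6 ]
R3 <- R3 - (2)*R1:  [  0  18  -6  19 ]
R4 <- R4 - (2)*R1:  [   0  -12   20  -15 ]
R3 <- R3 - (-3)*R2:  [ 0  0  6  1 ]
R4 <- R4 - (2)*R2:  [  0   0  12  -3 ]
R4 <- R4 - (2)*R3:  [  0   0   0  -5 ]
Multipliers (in order of application): m_{21} = -1, m_{31} = 2, m_{41} = 2, m_{32} = -3, m_{42} = 2, m_{43} = 2

multipliers: -1, 2, 2, -3, 2, 2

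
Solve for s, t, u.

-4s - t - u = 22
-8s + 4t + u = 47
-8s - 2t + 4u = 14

(-5, 3, -5)

Forward elimination on [A|b]:
R2 <- R2 - (2)*R1:  [ 0  6  3  3 ]
R3 <- R3 - (2)*R1:  [   0    0    6  -30 ]
Row echelon form:
[ -4  -1  -1  |   22 ]
[  0   6   3  |    3 ]
[  0   0   6  |  -30 ]
Back-substitution:
u = (-30) / 6 = -5
t = (3 - (3)*(-5)) / 6 = 3
s = (22 - (-1)*(3) - (-1)*(-5)) / -4 = -5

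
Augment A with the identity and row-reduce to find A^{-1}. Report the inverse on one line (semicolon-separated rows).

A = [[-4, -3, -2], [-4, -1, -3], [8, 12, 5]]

inverse = [-31/32 9/32 -7/32; 1/8 1/8 1/8; 5/4 -3/4 1/4]

Gauss-Jordan on [A | I]:
R1 <- (1/-4)*R1:  [    1   3/4   1/2  |  -1/4     0     0 ]
R2 <- R2 - (-4)*R1:  [  0   2  -1  |  -1   1   0 ]
R3 <- R3 - (8)*R1:  [ 0  6  1  |  2  0  1 ]
R2 <- (1/2)*R2:  [    0     1  -1/2  |  -1/2   1/2     0 ]
R1 <- R1 - (3/4)*R2:  [    1     0   7/8  |   1/8  -3/8     0 ]
R3 <- R3 - (6)*R2:  [  0   0   4  |   5  -3   1 ]
R3 <- (1/4)*R3:  [    0     0     1  |   5/4  -3/4   1/4 ]
R1 <- R1 - (7/8)*R3:  [      1       0       0  |  -31/32    9/32   -7/32 ]
R2 <- R2 - (-1/2)*R3:  [   0    1    0  |  1/8  1/8  1/8 ]
Right block of [I | A^{-1}] is the inverse:
[ -31/32  9/32  -7/32 ]
[    1/8   1/8    1/8 ]
[    5/4  -3/4    1/4 ]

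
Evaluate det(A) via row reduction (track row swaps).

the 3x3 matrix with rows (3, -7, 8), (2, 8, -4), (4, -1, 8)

Forward elimination:
R2 <- R2 - (2/3)*R1:  [     0   38/3  -28/3 ]
R3 <- R3 - (4/3)*R1:  [    0  25/3  -8/3 ]
R3 <- R3 - (25/38)*R2:  [     0      0  66/19 ]
Upper-triangular form:
[ 3    -7      8 ]
[ 0  38/3  -28/3 ]
[ 0     0  66/19 ]
det(A) = (-1)^0 * (3) * (38/3) * (66/19) = 132  (0 row swaps -> sign +1)

det(A) = 132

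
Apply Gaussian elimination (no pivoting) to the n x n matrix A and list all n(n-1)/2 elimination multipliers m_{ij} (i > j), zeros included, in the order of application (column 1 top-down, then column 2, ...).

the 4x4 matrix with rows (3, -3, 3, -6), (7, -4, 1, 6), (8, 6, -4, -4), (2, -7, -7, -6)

multipliers: 7/3, 8/3, 2/3, 14/3, -5/3, -19/16

Forward elimination:
R2 <- R2 - (7/3)*R1:  [  0   3  -6  20 ]
R3 <- R3 - (8/3)*R1:  [   0   14  -12   12 ]
R4 <- R4 - (2/3)*R1:  [  0  -5  -9  -2 ]
R3 <- R3 - (14/3)*R2:  [      0       0      16  -244/3 ]
R4 <- R4 - (-5/3)*R2:  [    0     0   -19  94/3 ]
R4 <- R4 - (-19/16)*R3:  [      0       0       0  -261/4 ]
Multipliers (in order of application): m_{21} = 7/3, m_{31} = 8/3, m_{41} = 2/3, m_{32} = 14/3, m_{42} = -5/3, m_{43} = -19/16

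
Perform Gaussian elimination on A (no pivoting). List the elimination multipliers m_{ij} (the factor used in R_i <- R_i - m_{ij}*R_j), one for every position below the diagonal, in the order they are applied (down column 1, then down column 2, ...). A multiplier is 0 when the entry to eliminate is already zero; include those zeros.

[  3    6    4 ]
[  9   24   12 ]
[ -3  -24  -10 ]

Forward elimination:
R2 <- R2 - (3)*R1:  [ 0  6  0 ]
R3 <- R3 - (-1)*R1:  [   0  -18   -6 ]
R3 <- R3 - (-3)*R2:  [  0   0  -6 ]
Multipliers (in order of application): m_{21} = 3, m_{31} = -1, m_{32} = -3

multipliers: 3, -1, -3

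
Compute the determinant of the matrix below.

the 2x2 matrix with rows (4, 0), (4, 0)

Forward elimination:
R2 <- R2 - (1)*R1:  [ 0  0 ]
Upper-triangular form:
[ 4  0 ]
[ 0  0 ]
det(A) = (-1)^0 * (4) * (0) = 0  (0 row swaps -> sign +1)

det(A) = 0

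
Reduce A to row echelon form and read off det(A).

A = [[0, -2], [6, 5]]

det(A) = 12

Forward elimination:
R1 <-> R2   (pivot in column 1 was zero)
[ 6   5 ]
[ 0  -2 ]
Upper-triangular form:
[ 6   5 ]
[ 0  -2 ]
det(A) = (-1)^1 * (6) * (-2) = 12  (1 row swap -> sign -1)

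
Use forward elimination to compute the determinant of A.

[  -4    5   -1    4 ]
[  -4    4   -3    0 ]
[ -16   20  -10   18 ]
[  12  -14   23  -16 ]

det(A) = 48

Forward elimination:
R2 <- R2 - (1)*R1:  [  0  -1  -2  -4 ]
R3 <- R3 - (4)*R1:  [  0   0  -6   2 ]
R4 <- R4 - (-3)*R1:  [  0   1  20  -4 ]
R4 <- R4 - (-1)*R2:  [  0   0  18  -8 ]
R4 <- R4 - (-3)*R3:  [  0   0   0  -2 ]
Upper-triangular form:
[ -4   5  -1   4 ]
[  0  -1  -2  -4 ]
[  0   0  -6   2 ]
[  0   0   0  -2 ]
det(A) = (-1)^0 * (-4) * (-1) * (-6) * (-2) = 48  (0 row swaps -> sign +1)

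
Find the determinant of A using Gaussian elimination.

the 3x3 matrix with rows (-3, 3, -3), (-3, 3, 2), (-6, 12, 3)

det(A) = 90

Forward elimination:
R2 <- R2 - (1)*R1:  [ 0  0  5 ]
R3 <- R3 - (2)*R1:  [ 0  6  9 ]
R2 <-> R3   (pivot in column 2 was zero)
[ -3  3  -3 ]
[  0  6   9 ]
[  0  0   5 ]
Upper-triangular form:
[ -3  3  -3 ]
[  0  6   9 ]
[  0  0   5 ]
det(A) = (-1)^1 * (-3) * (6) * (5) = 90  (1 row swap -> sign -1)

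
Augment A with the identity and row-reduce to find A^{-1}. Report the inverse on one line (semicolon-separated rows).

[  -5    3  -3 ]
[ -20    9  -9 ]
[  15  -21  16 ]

inverse = [3/5 -1/5 0; -37/15 7/15 -1/5; -19/5 4/5 -1/5]

Gauss-Jordan on [A | I]:
R1 <- (1/-5)*R1:  [    1  -3/5   3/5  |  -1/5     0     0 ]
R2 <- R2 - (-20)*R1:  [  0  -3   3  |  -4   1   0 ]
R3 <- R3 - (15)*R1:  [   0  -12    7  |    3    0    1 ]
R2 <- (1/-3)*R2:  [    0     1    -1  |   4/3  -1/3     0 ]
R1 <- R1 - (-3/5)*R2:  [    1     0     0  |   3/5  -1/5     0 ]
R3 <- R3 - (-12)*R2:  [  0   0  -5  |  19  -4   1 ]
R3 <- (1/-5)*R3:  [     0      0      1  |  -19/5    4/5   -1/5 ]
R2 <- R2 - (-1)*R3:  [      0       1       0  |  -37/15    7/15    -1/5 ]
Right block of [I | A^{-1}] is the inverse:
[    3/5  -1/5     0 ]
[ -37/15  7/15  -1/5 ]
[  -19/5   4/5  -1/5 ]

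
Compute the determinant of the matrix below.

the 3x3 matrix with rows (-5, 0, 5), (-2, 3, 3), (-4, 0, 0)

Forward elimination:
R2 <- R2 - (2/5)*R1:  [ 0  3  1 ]
R3 <- R3 - (4/5)*R1:  [  0   0  -4 ]
Upper-triangular form:
[ -5  0   5 ]
[  0  3   1 ]
[  0  0  -4 ]
det(A) = (-1)^0 * (-5) * (3) * (-4) = 60  (0 row swaps -> sign +1)

det(A) = 60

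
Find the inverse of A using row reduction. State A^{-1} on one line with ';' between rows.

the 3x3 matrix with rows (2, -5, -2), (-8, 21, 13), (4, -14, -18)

Gauss-Jordan on [A | I]:
R1 <- (1/2)*R1:  [    1  -5/2    -1  |   1/2     0     0 ]
R2 <- R2 - (-8)*R1:  [ 0  1  5  |  4  1  0 ]
R3 <- R3 - (4)*R1:  [   0   -4  -14  |   -2    0    1 ]
R1 <- R1 - (-5/2)*R2:  [    1     0  23/2  |  21/2   5/2     0 ]
R3 <- R3 - (-4)*R2:  [  0   0   6  |  14   4   1 ]
R3 <- (1/6)*R3:  [   0    0    1  |  7/3  2/3  1/6 ]
R1 <- R1 - (23/2)*R3:  [      1       0       0  |   -49/3   -31/6  -23/12 ]
R2 <- R2 - (5)*R3:  [     0      1      0  |  -23/3   -7/3   -5/6 ]
Right block of [I | A^{-1}] is the inverse:
[ -49/3  -31/6  -23/12 ]
[ -23/3   -7/3    -5/6 ]
[   7/3    2/3     1/6 ]

inverse = [-49/3 -31/6 -23/12; -23/3 -7/3 -5/6; 7/3 2/3 1/6]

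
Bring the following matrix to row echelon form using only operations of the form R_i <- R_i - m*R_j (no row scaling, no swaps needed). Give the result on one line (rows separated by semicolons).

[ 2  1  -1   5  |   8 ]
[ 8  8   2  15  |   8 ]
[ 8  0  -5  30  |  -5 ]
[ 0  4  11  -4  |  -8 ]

REF = [2 1 -1 5 8; 0 4 6 -5 -24; 0 0 5 5 -61; 0 0 0 -4 77]

Forward elimination:
R2 <- R2 - (4)*R1:  [   0    4    6   -5  -24 ]
R3 <- R3 - (4)*R1:  [   0   -4   -1   10  -37 ]
R3 <- R3 - (-1)*R2:  [   0    0    5    5  -61 ]
R4 <- R4 - (1)*R2:  [  0   0   5   1  16 ]
R4 <- R4 - (1)*R3:  [  0   0   0  -4  77 ]
Row echelon form:
[ 2  1  -1   5  |    8 ]
[ 0  4   6  -5  |  -24 ]
[ 0  0   5   5  |  -61 ]
[ 0  0   0  -4  |   77 ]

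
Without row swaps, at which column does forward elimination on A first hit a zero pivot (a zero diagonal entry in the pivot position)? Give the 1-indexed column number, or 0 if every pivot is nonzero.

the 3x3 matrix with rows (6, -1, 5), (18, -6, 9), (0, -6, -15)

first zero-pivot column = 0

Naive forward elimination:
R2 <- R2 - (3)*R1:  [  0  -3  -6 ]
R3 <- R3 - (2)*R2:  [  0   0  -3 ]
All pivots nonzero; naive elimination completes without hitting a zero pivot.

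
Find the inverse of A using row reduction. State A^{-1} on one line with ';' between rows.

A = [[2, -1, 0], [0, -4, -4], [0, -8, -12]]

Gauss-Jordan on [A | I]:
R1 <- (1/2)*R1:  [    1  -1/2     0  |   1/2     0     0 ]
R2 <- (1/-4)*R2:  [    0     1     1  |     0  -1/4     0 ]
R1 <- R1 - (-1/2)*R2:  [    1     0   1/2  |   1/2  -1/8     0 ]
R3 <- R3 - (-8)*R2:  [  0   0  -4  |   0  -2   1 ]
R3 <- (1/-4)*R3:  [    0     0     1  |     0   1/2  -1/4 ]
R1 <- R1 - (1/2)*R3:  [    1     0     0  |   1/2  -3/8   1/8 ]
R2 <- R2 - (1)*R3:  [    0     1     0  |     0  -3/4   1/4 ]
Right block of [I | A^{-1}] is the inverse:
[ 1/2  -3/8   1/8 ]
[   0  -3/4   1/4 ]
[   0   1/2  -1/4 ]

inverse = [1/2 -3/8 1/8; 0 -3/4 1/4; 0 1/2 -1/4]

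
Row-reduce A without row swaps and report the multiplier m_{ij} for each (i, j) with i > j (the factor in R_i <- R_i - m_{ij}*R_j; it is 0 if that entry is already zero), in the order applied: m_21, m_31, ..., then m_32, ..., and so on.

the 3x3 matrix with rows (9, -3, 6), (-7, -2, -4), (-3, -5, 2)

Forward elimination:
R2 <- R2 - (-7/9)*R1:  [     0  -13/3    2/3 ]
R3 <- R3 - (-1/3)*R1:  [  0  -6   4 ]
R3 <- R3 - (18/13)*R2:  [     0      0  40/13 ]
Multipliers (in order of application): m_{21} = -7/9, m_{31} = -1/3, m_{32} = 18/13

multipliers: -7/9, -1/3, 18/13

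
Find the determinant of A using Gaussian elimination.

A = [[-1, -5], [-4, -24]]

Forward elimination:
R2 <- R2 - (4)*R1:  [  0  -4 ]
Upper-triangular form:
[ -1  -5 ]
[  0  -4 ]
det(A) = (-1)^0 * (-1) * (-4) = 4  (0 row swaps -> sign +1)

det(A) = 4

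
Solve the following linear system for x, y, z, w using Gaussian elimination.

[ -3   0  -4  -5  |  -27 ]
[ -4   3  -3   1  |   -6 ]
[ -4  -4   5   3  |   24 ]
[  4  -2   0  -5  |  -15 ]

(0, 0, 3, 3)

Forward elimination on [A|b]:
R2 <- R2 - (4/3)*R1:  [    0     3   7/3  23/3    30 ]
R3 <- R3 - (4/3)*R1:  [    0    -4  31/3  29/3    60 ]
R4 <- R4 - (-4/3)*R1:  [     0     -2  -16/3  -35/3    -51 ]
R3 <- R3 - (-4/3)*R2:  [     0      0  121/9  179/9    100 ]
R4 <- R4 - (-2/3)*R2:  [     0      0  -34/9  -59/9    -31 ]
R4 <- R4 - (-34/121)*R3:  [        0         0         0  -117/121  -351/121 ]
Row echelon form:
[ -3  0     -4        -5  |       -27 ]
[  0  3    7/3      23/3  |        30 ]
[  0  0  121/9     179/9  |       100 ]
[  0  0      0  -117/121  |  -351/121 ]
Back-substitution:
w = (-351/121) / (-117/121) = 3
z = (100 - (179/9)*(3)) / (121/9) = 3
y = (30 - (7/3)*(3) - (23/3)*(3)) / 3 = 0
x = (-27 - (-4)*(3) - (-5)*(3)) / -3 = 0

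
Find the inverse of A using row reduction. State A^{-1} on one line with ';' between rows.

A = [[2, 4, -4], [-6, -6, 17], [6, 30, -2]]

Gauss-Jordan on [A | I]:
R1 <- (1/2)*R1:  [   1    2   -2  |  1/2    0    0 ]
R2 <- R2 - (-6)*R1:  [ 0  6  5  |  3  1  0 ]
R3 <- R3 - (6)*R1:  [  0  18  10  |  -3   0   1 ]
R2 <- (1/6)*R2:  [   0    1  5/6  |  1/2  1/6    0 ]
R1 <- R1 - (2)*R2:  [     1      0  -11/3  |   -1/2   -1/3      0 ]
R3 <- R3 - (18)*R2:  [   0    0   -5  |  -12   -3    1 ]
R3 <- (1/-5)*R3:  [    0     0     1  |  12/5   3/5  -1/5 ]
R1 <- R1 - (-11/3)*R3:  [      1       0       0  |   83/10   28/15  -11/15 ]
R2 <- R2 - (5/6)*R3:  [    0     1     0  |  -3/2  -1/3   1/6 ]
Right block of [I | A^{-1}] is the inverse:
[ 83/10  28/15  -11/15 ]
[  -3/2   -1/3     1/6 ]
[  12/5    3/5    -1/5 ]

inverse = [83/10 28/15 -11/15; -3/2 -1/3 1/6; 12/5 3/5 -1/5]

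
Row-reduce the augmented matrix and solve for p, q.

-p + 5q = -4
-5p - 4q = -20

Forward elimination on [A|b]:
R2 <- R2 - (5)*R1:  [   0  -29    0 ]
Row echelon form:
[ -1    5  |  -4 ]
[  0  -29  |   0 ]
Back-substitution:
q = (0) / -29 = 0
p = (-4 - (5)*(0)) / -1 = 4

(4, 0)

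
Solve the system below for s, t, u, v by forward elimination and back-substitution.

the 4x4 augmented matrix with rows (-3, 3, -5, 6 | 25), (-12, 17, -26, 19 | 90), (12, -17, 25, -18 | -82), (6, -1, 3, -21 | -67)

Forward elimination on [A|b]:
R2 <- R2 - (4)*R1:  [   0    5   -6   -5  -10 ]
R3 <- R3 - (-4)*R1:  [  0  -5   5   6  18 ]
R4 <- R4 - (-2)*R1:  [   0    5   -7   -9  -17 ]
R3 <- R3 - (-1)*R2:  [  0   0  -1   1   8 ]
R4 <- R4 - (1)*R2:  [  0   0  -1  -4  -7 ]
R4 <- R4 - (1)*R3:  [   0    0    0   -5  -15 ]
Row echelon form:
[ -3  3  -5   6  |   25 ]
[  0  5  -6  -5  |  -10 ]
[  0  0  -1   1  |    8 ]
[  0  0   0  -5  |  -15 ]
Back-substitution:
v = (-15) / -5 = 3
u = (8 - (1)*(3)) / -1 = -5
t = (-10 - (-6)*(-5) - (-5)*(3)) / 5 = -5
s = (25 - (3)*(-5) - (-5)*(-5) - (6)*(3)) / -3 = 1

(1, -5, -5, 3)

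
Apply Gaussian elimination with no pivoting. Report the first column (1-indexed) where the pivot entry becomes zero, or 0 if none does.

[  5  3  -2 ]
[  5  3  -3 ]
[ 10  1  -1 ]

Naive forward elimination:
R2 <- R2 - (1)*R1:  [  0   0  -1 ]
R3 <- R3 - (2)*R1:  [  0  -5   3 ]
Matrix at this point:
[ 5   3  -2 ]
[ 0   0  -1 ]
[ 0  -5   3 ]
Pivot entry (2,2) is zero but row 3 has -5 in column 2 -> naive elimination stops; a row interchange (e.g. R2 <-> R3) would be required here.

first zero-pivot column = 2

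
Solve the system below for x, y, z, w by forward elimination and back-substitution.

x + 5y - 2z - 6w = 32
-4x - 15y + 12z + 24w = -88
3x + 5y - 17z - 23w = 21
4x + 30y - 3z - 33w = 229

Forward elimination on [A|b]:
R2 <- R2 - (-4)*R1:  [  0   5   4   0  40 ]
R3 <- R3 - (3)*R1:  [   0  -10  -11   -5  -75 ]
R4 <- R4 - (4)*R1:  [   0   10    5   -9  101 ]
R3 <- R3 - (-2)*R2:  [  0   0  -3  -5   5 ]
R4 <- R4 - (2)*R2:  [  0   0  -3  -9  21 ]
R4 <- R4 - (1)*R3:  [  0   0   0  -4  16 ]
Row echelon form:
[ 1  5  -2  -6  |  32 ]
[ 0  5   4   0  |  40 ]
[ 0  0  -3  -5  |   5 ]
[ 0  0   0  -4  |  16 ]
Back-substitution:
w = (16) / -4 = -4
z = (5 - (-5)*(-4)) / -3 = 5
y = (40 - (4)*(5)) / 5 = 4
x = (32 - (5)*(4) - (-2)*(5) - (-6)*(-4)) / 1 = -2

(-2, 4, 5, -4)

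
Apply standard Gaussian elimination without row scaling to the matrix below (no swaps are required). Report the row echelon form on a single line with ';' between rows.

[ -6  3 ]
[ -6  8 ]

REF = [-6 3; 0 5]

Forward elimination:
R2 <- R2 - (1)*R1:  [ 0  5 ]
Row echelon form:
[ -6  3 ]
[  0  5 ]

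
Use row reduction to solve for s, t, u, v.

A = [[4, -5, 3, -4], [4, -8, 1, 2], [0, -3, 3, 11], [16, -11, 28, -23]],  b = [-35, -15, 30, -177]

Forward elimination on [A|b]:
R2 <- R2 - (1)*R1:  [  0  -3  -2   6  20 ]
R4 <- R4 - (4)*R1:  [   0    9   16   -7  -37 ]
R3 <- R3 - (1)*R2:  [  0   0   5   5  10 ]
R4 <- R4 - (-3)*R2:  [  0   0  10  11  23 ]
R4 <- R4 - (2)*R3:  [ 0  0  0  1  3 ]
Row echelon form:
[ 4  -5   3  -4  |  -35 ]
[ 0  -3  -2   6  |   20 ]
[ 0   0   5   5  |   10 ]
[ 0   0   0   1  |    3 ]
Back-substitution:
v = (3) / 1 = 3
u = (10 - (5)*(3)) / 5 = -1
t = (20 - (-2)*(-1) - (6)*(3)) / -3 = 0
s = (-35 - (-5)*(0) - (3)*(-1) - (-4)*(3)) / 4 = -5

(-5, 0, -1, 3)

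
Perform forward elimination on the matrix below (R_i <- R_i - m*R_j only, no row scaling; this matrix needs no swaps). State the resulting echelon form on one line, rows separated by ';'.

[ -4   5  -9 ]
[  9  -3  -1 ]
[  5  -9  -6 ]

Forward elimination:
R2 <- R2 - (-9/4)*R1:  [     0   33/4  -85/4 ]
R3 <- R3 - (-5/4)*R1:  [     0  -11/4  -69/4 ]
R3 <- R3 - (-1/3)*R2:  [     0      0  -73/3 ]
Row echelon form:
[ -4     5     -9 ]
[  0  33/4  -85/4 ]
[  0     0  -73/3 ]

REF = [-4 5 -9; 0 33/4 -85/4; 0 0 -73/3]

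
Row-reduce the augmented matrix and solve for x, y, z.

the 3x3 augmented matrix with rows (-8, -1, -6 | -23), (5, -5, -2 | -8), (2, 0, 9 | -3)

Forward elimination on [A|b]:
R2 <- R2 - (-5/8)*R1:  [      0   -45/8   -23/4  -179/8 ]
R3 <- R3 - (-1/4)*R1:  [     0   -1/4   15/2  -35/4 ]
R3 <- R3 - (2/45)*R2:  [       0        0   349/45  -349/45 ]
Row echelon form:
[ -8     -1      -6  |      -23 ]
[  0  -45/8   -23/4  |   -179/8 ]
[  0      0  349/45  |  -349/45 ]
Back-substitution:
z = (-349/45) / (349/45) = -1
y = (-179/8 - (-23/4)*(-1)) / (-45/8) = 5
x = (-23 - (-1)*(5) - (-6)*(-1)) / -8 = 3

(3, 5, -1)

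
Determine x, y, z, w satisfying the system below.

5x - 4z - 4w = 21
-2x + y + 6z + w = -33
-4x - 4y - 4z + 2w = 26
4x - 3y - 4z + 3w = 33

Forward elimination on [A|b]:
R2 <- R2 - (-2/5)*R1:  [      0       1    22/5    -3/5  -123/5 ]
R3 <- R3 - (-4/5)*R1:  [     0     -4  -36/5   -6/5  214/5 ]
R4 <- R4 - (4/5)*R1:  [    0    -3  -4/5  31/5  81/5 ]
R3 <- R3 - (-4)*R2:  [      0       0    52/5   -18/5  -278/5 ]
R4 <- R4 - (-3)*R2:  [      0       0    62/5    22/5  -288/5 ]
R4 <- R4 - (31/26)*R3:  [      0       0       0  113/13  113/13 ]
Row echelon form:
[ 5  0    -4      -4  |      21 ]
[ 0  1  22/5    -3/5  |  -123/5 ]
[ 0  0  52/5   -18/5  |  -278/5 ]
[ 0  0     0  113/13  |  113/13 ]
Back-substitution:
w = (113/13) / (113/13) = 1
z = (-278/5 - (-18/5)*(1)) / (52/5) = -5
y = (-123/5 - (22/5)*(-5) - (-3/5)*(1)) / 1 = -2
x = (21 - (-4)*(-5) - (-4)*(1)) / 5 = 1

(1, -2, -5, 1)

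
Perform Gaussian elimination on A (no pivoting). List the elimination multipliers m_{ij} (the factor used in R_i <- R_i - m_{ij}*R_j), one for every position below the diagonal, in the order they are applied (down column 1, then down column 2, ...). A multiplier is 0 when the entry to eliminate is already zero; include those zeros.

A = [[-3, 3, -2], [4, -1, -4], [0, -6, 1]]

Forward elimination:
R2 <- R2 - (-4/3)*R1:  [     0      3  -20/3 ]
R3: entry in column 1 is already 0 -> m_{31} = 0 (no row operation needed)
R3 <- R3 - (-2)*R2:  [     0      0  -37/3 ]
Multipliers (in order of application): m_{21} = -4/3, m_{31} = 0, m_{32} = -2

multipliers: -4/3, 0, -2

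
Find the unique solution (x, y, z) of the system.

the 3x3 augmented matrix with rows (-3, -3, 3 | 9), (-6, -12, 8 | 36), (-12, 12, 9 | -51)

Forward elimination on [A|b]:
R2 <- R2 - (2)*R1:  [  0  -6   2  18 ]
R3 <- R3 - (4)*R1:  [   0   24   -3  -87 ]
R3 <- R3 - (-4)*R2:  [   0    0    5  -15 ]
Row echelon form:
[ -3  -3  3  |    9 ]
[  0  -6  2  |   18 ]
[  0   0  5  |  -15 ]
Back-substitution:
z = (-15) / 5 = -3
y = (18 - (2)*(-3)) / -6 = -4
x = (9 - (-3)*(-4) - (3)*(-3)) / -3 = -2

(-2, -4, -3)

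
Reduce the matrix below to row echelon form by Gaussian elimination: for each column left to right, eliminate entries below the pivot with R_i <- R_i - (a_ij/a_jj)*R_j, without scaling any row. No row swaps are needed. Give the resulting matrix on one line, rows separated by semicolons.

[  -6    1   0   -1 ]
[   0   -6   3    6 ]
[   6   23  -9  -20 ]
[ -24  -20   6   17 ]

Forward elimination:
R3 <- R3 - (-1)*R1:  [   0   24   -9  -21 ]
R4 <- R4 - (4)*R1:  [   0  -24    6   21 ]
R3 <- R3 - (-4)*R2:  [ 0  0  3  3 ]
R4 <- R4 - (4)*R2:  [  0   0  -6  -3 ]
R4 <- R4 - (-2)*R3:  [ 0  0  0  3 ]
Row echelon form:
[ -6   1  0  -1 ]
[  0  -6  3   6 ]
[  0   0  3   3 ]
[  0   0  0   3 ]

REF = [-6 1 0 -1; 0 -6 3 6; 0 0 3 3; 0 0 0 3]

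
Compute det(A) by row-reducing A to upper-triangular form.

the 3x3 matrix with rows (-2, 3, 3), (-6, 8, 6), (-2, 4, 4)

Forward elimination:
R2 <- R2 - (3)*R1:  [  0  -1  -3 ]
R3 <- R3 - (1)*R1:  [ 0  1  1 ]
R3 <- R3 - (-1)*R2:  [  0   0  -2 ]
Upper-triangular form:
[ -2   3   3 ]
[  0  -1  -3 ]
[  0   0  -2 ]
det(A) = (-1)^0 * (-2) * (-1) * (-2) = -4  (0 row swaps -> sign +1)

det(A) = -4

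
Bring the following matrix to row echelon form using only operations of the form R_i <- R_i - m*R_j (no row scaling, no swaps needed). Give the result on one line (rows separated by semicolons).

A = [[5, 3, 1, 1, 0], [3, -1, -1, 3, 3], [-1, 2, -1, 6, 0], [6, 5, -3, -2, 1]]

Forward elimination:
R2 <- R2 - (3/5)*R1:  [     0  -14/5   -8/5   12/5      3 ]
R3 <- R3 - (-1/5)*R1:  [    0  13/5  -4/5  31/5     0 ]
R4 <- R4 - (6/5)*R1:  [     0    7/5  -21/5  -16/5      1 ]
R3 <- R3 - (-13/14)*R2:  [     0      0  -16/7   59/7  39/14 ]
R4 <- R4 - (-1/2)*R2:  [   0    0   -5   -2  5/2 ]
R4 <- R4 - (35/16)*R3:  [       0        0        0  -327/16  -115/32 ]
Row echelon form:
[ 5      3      1        1        0 ]
[ 0  -14/5   -8/5     12/5        3 ]
[ 0      0  -16/7     59/7    39/14 ]
[ 0      0      0  -327/16  -115/32 ]

REF = [5 3 1 1 0; 0 -14/5 -8/5 12/5 3; 0 0 -16/7 59/7 39/14; 0 0 0 -327/16 -115/32]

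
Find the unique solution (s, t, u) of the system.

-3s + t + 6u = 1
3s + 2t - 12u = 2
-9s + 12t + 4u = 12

Forward elimination on [A|b]:
R2 <- R2 - (-1)*R1:  [  0   3  -6   3 ]
R3 <- R3 - (3)*R1:  [   0    9  -14    9 ]
R3 <- R3 - (3)*R2:  [ 0  0  4  0 ]
Row echelon form:
[ -3  1   6  |  1 ]
[  0  3  -6  |  3 ]
[  0  0   4  |  0 ]
Back-substitution:
u = (0) / 4 = 0
t = (3 - (-6)*(0)) / 3 = 1
s = (1 - (1)*(1) - (6)*(0)) / -3 = 0

(0, 1, 0)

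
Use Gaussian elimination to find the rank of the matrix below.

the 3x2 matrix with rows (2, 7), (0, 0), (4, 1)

Row reduction:
R3 <- R3 - (2)*R1:  [   0  -13 ]
R2 <-> R3   (pivot in column 2 was zero)
[ 2    7 ]
[ 0  -13 ]
[ 0    0 ]
Row echelon form:
[ 2    7 ]
[ 0  -13 ]
[ 0    0 ]
Nonzero rows / pivot columns: 2

rank(A) = 2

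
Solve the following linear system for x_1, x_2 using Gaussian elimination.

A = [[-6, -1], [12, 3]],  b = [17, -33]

(-3, 1)

Forward elimination on [A|b]:
R2 <- R2 - (-2)*R1:  [ 0  1  1 ]
Row echelon form:
[ -6  -1  |  17 ]
[  0   1  |   1 ]
Back-substitution:
x_2 = (1) / 1 = 1
x_1 = (17 - (-1)*(1)) / -6 = -3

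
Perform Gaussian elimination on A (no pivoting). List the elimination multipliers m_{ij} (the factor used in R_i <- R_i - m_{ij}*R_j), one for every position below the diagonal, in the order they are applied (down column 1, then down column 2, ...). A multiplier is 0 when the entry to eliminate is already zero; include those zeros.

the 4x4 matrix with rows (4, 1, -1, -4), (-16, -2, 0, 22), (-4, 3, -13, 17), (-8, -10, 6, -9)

Forward elimination:
R2 <- R2 - (-4)*R1:  [  0   2  -4   6 ]
R3 <- R3 - (-1)*R1:  [   0    4  -14   13 ]
R4 <- R4 - (-2)*R1:  [   0   -8    4  -17 ]
R3 <- R3 - (2)*R2:  [  0   0  -6   1 ]
R4 <- R4 - (-4)*R2:  [   0    0  -12    7 ]
R4 <- R4 - (2)*R3:  [ 0  0  0  5 ]
Multipliers (in order of application): m_{21} = -4, m_{31} = -1, m_{41} = -2, m_{32} = 2, m_{42} = -4, m_{43} = 2

multipliers: -4, -1, -2, 2, -4, 2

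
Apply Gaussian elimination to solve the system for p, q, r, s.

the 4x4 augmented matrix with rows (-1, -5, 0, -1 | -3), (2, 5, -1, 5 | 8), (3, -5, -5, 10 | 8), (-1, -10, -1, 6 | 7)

(-4, 1, -1, 2)

Forward elimination on [A|b]:
R2 <- R2 - (-2)*R1:  [  0  -5  -1   3   2 ]
R3 <- R3 - (-3)*R1:  [   0  -20   -5    7   -1 ]
R4 <- R4 - (1)*R1:  [  0  -5  -1   7  10 ]
R3 <- R3 - (4)*R2:  [  0   0  -1  -5  -9 ]
R4 <- R4 - (1)*R2:  [ 0  0  0  4  8 ]
Row echelon form:
[ -1  -5   0  -1  |  -3 ]
[  0  -5  -1   3  |   2 ]
[  0   0  -1  -5  |  -9 ]
[  0   0   0   4  |   8 ]
Back-substitution:
s = (8) / 4 = 2
r = (-9 - (-5)*(2)) / -1 = -1
q = (2 - (-1)*(-1) - (3)*(2)) / -5 = 1
p = (-3 - (-5)*(1) - (-1)*(2)) / -1 = -4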